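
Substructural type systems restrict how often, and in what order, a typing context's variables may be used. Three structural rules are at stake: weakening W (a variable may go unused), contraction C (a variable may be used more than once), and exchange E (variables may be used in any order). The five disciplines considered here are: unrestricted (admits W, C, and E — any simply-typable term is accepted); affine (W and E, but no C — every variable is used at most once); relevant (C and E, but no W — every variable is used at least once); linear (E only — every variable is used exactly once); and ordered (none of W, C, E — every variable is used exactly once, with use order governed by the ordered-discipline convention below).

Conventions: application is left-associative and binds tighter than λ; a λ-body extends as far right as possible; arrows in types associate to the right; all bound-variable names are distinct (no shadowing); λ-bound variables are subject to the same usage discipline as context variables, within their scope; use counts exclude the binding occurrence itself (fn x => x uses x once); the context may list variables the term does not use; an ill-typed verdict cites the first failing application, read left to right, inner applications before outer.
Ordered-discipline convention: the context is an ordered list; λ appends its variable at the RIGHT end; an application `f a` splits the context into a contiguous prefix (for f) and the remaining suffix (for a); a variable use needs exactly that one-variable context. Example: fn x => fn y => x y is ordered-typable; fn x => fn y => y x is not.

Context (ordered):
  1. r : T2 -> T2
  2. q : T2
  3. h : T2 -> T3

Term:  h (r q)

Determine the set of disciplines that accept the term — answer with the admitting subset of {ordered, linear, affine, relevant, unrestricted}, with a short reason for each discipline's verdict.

admitted in: linear, affine, relevant, unrestricted
use counts: r: 1, q: 1, h: 1
uses in reading order: h, r, q
typing: the term checks, with type T3
ordered: ✗, needs exchange: uses follow h, r, q
linear: ✓, exactly-once usage across r, q, h
affine: ✓, r, q, h: no repeats, contraction unneeded
relevant: ✓, at least one use each (r, q, h)
unrestricted: ✓, well-typed at T3; no restrictions here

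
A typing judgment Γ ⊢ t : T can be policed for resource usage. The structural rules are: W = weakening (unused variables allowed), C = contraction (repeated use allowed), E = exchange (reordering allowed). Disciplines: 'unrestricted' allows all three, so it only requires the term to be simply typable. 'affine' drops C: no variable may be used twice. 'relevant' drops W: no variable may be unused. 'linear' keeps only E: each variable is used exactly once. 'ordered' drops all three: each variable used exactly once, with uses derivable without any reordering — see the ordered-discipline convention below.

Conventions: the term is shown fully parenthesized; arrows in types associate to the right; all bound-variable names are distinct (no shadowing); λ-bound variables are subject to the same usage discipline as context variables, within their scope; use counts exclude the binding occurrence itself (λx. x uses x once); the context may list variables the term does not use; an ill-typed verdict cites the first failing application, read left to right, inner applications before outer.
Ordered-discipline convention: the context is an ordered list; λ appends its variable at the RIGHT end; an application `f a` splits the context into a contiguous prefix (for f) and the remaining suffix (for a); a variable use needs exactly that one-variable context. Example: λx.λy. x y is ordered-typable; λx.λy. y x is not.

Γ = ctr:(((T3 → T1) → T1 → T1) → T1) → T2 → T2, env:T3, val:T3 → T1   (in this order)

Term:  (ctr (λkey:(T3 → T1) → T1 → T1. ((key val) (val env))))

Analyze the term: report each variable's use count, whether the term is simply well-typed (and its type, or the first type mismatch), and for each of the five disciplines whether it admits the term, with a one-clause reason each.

variable uses: ctr: 1×; env: 1×; val: 2×; key (bound): 1×
use order (left to right): ctr, key, val, val, env
typing: well-typed at T2 → T2
ordered ✗ (needs contraction — val ×2)
linear ✗ (needs contraction — val ×2)
affine ✗ (needs contraction — val ×2)
relevant ✓ (at least one use each (ctr, env, val, key))
unrestricted ✓ (simply typable at T2 → T2; W, C, E all held)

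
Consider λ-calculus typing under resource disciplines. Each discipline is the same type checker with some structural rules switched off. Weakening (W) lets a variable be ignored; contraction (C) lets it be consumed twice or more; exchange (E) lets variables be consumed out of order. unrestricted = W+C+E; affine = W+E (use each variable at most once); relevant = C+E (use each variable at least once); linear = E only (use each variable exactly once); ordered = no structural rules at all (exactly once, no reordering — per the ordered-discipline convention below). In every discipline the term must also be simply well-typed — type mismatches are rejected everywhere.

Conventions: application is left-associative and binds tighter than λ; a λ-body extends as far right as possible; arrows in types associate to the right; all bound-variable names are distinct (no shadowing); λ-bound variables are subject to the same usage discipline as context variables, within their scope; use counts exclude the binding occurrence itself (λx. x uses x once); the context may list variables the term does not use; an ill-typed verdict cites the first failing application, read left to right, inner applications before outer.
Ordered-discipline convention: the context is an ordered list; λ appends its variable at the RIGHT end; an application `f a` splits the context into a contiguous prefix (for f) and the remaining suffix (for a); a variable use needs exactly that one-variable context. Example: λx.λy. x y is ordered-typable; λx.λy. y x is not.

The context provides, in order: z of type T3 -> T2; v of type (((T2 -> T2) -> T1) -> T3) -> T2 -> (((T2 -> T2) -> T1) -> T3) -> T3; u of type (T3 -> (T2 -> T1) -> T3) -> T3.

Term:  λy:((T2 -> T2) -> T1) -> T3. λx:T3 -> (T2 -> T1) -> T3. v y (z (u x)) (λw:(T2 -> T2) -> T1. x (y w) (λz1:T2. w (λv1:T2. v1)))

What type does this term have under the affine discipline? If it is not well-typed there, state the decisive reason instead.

not well-typed under affine — uses contraction: y ×2, x ×2, w ×2
counts: z: 1; v: 1; u: 1; y (bound): 2; x (bound): 2; w (bound): 2; z1 (bound): 0; v1 (bound): 1
use order (left to right): v, y, z, u, x, x, y, w, w, v1
typing: the term checks, with type (((T2 -> T2) -> T1) -> T3) -> (T3 -> (T2 -> T1) -> T3) -> T3
summary: ordered ✗; linear ✗; affine ✗; relevant ✗; unrestricted ✓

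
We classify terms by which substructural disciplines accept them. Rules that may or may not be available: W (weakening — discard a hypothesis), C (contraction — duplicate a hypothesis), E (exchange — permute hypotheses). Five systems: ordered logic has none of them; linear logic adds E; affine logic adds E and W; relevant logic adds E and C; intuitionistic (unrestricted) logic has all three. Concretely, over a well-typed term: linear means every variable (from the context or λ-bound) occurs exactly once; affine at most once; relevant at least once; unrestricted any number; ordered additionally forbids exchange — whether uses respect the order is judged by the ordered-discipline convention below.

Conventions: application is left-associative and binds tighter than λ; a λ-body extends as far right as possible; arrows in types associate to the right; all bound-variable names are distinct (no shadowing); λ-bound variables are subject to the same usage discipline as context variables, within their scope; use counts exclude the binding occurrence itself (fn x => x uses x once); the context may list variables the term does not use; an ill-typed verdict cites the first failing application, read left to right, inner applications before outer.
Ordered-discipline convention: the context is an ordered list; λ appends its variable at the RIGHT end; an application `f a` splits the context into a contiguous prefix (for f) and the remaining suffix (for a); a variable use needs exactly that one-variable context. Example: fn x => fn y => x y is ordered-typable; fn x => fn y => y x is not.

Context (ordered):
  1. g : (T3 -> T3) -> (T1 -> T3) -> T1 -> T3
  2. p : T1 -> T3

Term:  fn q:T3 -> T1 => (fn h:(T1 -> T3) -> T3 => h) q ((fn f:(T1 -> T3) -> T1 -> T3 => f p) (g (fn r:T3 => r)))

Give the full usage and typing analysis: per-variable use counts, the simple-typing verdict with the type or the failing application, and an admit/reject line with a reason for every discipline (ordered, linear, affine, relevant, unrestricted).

variable uses: g ×1; p ×1; q [bound] ×1; h [bound] ×1; f [bound] ×1; r [bound] ×1
uses in reading order: h, q, f, p, g, r
typing: ill-typed: an application expects (T1 -> T3) -> T3 but receives T3 -> T1
ordered ✗ (fails simple typing)
linear ✗ (a type mismatch blocks all five)
affine ✗ (the type mismatch rejects it)
relevant ✗ (not simply typable)
unrestricted ✗ (fails simple typing)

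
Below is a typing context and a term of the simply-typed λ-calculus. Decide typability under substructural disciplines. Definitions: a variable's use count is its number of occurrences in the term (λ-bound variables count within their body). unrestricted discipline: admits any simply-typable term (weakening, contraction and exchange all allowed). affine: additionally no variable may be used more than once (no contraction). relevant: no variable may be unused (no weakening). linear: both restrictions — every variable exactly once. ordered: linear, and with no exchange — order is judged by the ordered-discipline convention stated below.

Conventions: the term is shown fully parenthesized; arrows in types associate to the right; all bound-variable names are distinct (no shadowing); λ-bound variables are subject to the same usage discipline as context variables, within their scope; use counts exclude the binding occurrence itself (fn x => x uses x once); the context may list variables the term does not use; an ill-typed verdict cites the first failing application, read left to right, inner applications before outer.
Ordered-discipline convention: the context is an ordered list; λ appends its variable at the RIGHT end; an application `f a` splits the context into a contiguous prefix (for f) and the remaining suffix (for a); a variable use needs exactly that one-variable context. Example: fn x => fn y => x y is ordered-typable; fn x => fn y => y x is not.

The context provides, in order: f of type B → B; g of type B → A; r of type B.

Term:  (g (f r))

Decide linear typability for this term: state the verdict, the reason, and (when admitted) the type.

yes — each of f, g, r used exactly once; term : A
usage: f=1, g=1, r=1
left-to-right use order: g, f, r
typing: ✓ — A
per-discipline verdicts: ordered ✗ · linear ✓ · affine ✓ · relevant ✓ · unrestricted ✓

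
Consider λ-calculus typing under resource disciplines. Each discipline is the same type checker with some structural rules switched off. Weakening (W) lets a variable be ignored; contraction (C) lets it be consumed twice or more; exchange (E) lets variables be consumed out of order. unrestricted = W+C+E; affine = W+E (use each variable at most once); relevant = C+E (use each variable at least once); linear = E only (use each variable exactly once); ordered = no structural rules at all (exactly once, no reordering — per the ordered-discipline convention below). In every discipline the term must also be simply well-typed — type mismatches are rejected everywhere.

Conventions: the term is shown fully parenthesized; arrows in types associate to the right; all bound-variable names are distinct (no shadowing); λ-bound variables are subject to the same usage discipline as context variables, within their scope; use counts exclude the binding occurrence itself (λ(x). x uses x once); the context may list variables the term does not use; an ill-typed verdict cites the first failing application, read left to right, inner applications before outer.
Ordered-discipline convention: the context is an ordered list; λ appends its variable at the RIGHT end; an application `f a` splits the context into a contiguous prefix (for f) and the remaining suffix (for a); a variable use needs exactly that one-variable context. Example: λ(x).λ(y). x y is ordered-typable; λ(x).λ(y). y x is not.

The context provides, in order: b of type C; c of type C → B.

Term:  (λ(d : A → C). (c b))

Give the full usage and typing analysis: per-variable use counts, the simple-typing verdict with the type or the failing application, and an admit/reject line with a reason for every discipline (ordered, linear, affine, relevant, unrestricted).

usage: b: 1, c: 1, d [bound]: 0
order of uses: c, b
typing: ✓ — (A → C) → B
ordered: ✗ — d never used (weakening)
linear: ✗ — d never used (weakening)
affine: ✓ — b, c, d: no repeats, contraction unneeded
relevant: ✗ — d never used (weakening)
unrestricted: ✓ — typability at (A → C) → B is all that's needed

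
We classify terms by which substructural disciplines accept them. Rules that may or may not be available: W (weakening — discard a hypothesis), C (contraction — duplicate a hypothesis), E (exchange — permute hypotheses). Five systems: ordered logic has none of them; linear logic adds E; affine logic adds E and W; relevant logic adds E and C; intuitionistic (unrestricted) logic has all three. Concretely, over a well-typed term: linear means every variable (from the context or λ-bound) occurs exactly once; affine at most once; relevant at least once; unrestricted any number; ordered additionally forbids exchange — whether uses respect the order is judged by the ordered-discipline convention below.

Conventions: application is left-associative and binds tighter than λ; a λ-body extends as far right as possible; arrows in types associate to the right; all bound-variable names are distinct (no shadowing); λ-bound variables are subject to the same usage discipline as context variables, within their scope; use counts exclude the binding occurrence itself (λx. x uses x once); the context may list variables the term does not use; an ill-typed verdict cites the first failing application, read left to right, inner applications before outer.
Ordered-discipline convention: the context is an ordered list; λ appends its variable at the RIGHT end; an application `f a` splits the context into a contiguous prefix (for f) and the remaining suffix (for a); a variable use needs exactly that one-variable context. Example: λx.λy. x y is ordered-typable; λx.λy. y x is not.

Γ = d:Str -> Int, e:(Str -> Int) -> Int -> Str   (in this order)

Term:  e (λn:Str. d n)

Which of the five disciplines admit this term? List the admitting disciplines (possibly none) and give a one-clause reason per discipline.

admitting disciplines: linear, affine, relevant, unrestricted
use counts: d=1, e=1, n (bound)=1
order of uses: e, d, n
typing: the term checks, with type Int -> Str
ordered: ✗ — use order e, d, n needs exchange
linear: ✓ — each of d, e, n used exactly once
affine: ✓ — at most one use each (d, e, n)
relevant: ✓ — d, e, n: all used, weakening unneeded
unrestricted: ✓ — well-typed at Int -> Str; no restrictions here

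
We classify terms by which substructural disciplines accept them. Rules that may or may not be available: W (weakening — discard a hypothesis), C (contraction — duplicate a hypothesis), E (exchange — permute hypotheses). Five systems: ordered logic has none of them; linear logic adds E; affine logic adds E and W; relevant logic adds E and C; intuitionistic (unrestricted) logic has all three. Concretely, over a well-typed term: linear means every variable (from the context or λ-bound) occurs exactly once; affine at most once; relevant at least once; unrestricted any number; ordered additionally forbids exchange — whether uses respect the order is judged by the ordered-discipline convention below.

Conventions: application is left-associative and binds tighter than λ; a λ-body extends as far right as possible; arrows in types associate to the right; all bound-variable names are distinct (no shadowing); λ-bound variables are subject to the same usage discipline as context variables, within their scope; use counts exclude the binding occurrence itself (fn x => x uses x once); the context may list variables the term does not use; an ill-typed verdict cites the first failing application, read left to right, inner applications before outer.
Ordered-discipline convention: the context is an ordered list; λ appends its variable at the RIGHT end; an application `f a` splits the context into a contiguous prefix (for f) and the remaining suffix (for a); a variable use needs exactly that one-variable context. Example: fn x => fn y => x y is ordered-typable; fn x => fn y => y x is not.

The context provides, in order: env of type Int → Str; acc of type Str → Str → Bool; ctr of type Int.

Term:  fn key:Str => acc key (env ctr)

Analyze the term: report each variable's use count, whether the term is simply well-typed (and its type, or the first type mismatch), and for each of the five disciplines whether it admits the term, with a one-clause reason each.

counts: env: 1, acc: 1, ctr: 1, key (bound): 1
use order (left to right): acc, key, env, ctr
typing: well-typed at Str → Bool
ordered ✗ (use order acc, key, env, ctr needs exchange)
linear ✓ (exactly-once usage across env, acc, ctr, key)
affine ✓ (at most one use each (env, acc, ctr, key))
relevant ✓ (every one of env, acc, ctr, key appears)
unrestricted ✓ (type-checks (Str → Bool) and nothing is barred)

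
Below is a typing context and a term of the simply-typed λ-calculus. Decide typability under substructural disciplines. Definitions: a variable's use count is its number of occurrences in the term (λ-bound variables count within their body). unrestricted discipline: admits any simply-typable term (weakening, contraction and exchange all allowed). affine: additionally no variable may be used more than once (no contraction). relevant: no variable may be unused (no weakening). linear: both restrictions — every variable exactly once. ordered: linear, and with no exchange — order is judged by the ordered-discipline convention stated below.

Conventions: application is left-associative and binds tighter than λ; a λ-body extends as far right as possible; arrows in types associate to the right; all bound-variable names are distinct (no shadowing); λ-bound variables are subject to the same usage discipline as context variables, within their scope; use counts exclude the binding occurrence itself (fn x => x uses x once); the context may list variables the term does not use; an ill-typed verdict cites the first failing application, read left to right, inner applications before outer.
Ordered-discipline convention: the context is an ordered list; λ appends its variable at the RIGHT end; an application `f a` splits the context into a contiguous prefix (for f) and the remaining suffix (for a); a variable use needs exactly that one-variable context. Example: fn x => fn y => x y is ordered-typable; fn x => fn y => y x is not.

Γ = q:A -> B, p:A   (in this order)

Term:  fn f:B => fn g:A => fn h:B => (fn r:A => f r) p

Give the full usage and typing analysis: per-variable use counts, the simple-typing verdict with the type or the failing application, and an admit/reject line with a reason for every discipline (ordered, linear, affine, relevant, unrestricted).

counts: q: 0×, p: 1×, f (bound): 1×, g (bound): 0×, h (bound): 0×, r (bound): 1×
order of uses: f, r, p
typing: ill-typed: can't apply a value of type B
ordered ✗ (a type mismatch blocks all five)
linear ✗ (the type mismatch rejects it)
affine ✗ (not simply typable)
relevant ✗ (fails simple typing)
unrestricted ✗ (a type mismatch blocks all five)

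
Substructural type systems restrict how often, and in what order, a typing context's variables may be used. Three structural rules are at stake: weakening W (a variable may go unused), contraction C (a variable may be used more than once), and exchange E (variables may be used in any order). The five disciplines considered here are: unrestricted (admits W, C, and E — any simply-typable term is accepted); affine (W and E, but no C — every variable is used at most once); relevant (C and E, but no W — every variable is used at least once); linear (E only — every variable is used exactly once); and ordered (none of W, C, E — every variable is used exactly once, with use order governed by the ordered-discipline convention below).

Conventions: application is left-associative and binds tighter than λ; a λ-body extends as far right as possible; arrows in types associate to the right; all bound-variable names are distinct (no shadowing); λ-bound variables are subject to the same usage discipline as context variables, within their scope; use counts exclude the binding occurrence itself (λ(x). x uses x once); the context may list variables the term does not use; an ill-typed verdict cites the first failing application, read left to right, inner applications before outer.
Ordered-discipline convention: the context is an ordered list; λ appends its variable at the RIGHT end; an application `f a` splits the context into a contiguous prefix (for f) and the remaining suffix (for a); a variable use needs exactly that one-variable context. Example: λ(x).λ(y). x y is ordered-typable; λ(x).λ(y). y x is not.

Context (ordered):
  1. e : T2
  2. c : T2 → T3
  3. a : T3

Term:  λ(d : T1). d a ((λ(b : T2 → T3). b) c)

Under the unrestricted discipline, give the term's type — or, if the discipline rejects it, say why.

not well-typed under unrestricted — the type mismatch rejects it
usage: e=0, c=1, a=1, d (bound)=1, b (bound)=1
use order (left to right): d, a, b, c
typing: ill-typed: non-arrow in function slot: T1
per-discipline verdicts: ordered ✗; linear ✗; affine ✗; relevant ✗; unrestricted ✗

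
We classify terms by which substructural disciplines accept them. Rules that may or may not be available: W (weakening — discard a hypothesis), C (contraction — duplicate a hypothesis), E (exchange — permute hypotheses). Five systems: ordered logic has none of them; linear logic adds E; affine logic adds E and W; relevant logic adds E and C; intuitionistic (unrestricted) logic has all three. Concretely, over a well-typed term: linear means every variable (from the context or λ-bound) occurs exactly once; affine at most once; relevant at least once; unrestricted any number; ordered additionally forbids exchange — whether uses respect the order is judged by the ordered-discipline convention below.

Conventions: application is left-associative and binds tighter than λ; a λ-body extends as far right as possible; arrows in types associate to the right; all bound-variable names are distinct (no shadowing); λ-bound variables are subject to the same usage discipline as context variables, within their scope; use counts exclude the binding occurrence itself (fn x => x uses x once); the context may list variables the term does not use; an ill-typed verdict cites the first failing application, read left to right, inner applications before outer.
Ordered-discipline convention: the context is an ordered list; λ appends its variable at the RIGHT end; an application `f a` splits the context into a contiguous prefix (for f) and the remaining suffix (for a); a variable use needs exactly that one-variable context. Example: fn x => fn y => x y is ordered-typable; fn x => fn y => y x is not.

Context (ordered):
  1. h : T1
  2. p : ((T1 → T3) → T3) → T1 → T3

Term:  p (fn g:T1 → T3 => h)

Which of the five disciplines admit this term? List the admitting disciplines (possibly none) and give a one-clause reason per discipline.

admitted by: none
usage: h=1; p=1; g (λ-bound)=0
use order (left to right): p, h
typing: ill-typed: a function awaiting (T1 → T3) → T3 gets (T1 → T3) → T1
ordered: ✗, a type mismatch blocks all five
linear: ✗, the type mismatch rejects it
affine: ✗, not simply typable
relevant: ✗, fails simple typing
unrestricted: ✗, a type mismatch blocks all five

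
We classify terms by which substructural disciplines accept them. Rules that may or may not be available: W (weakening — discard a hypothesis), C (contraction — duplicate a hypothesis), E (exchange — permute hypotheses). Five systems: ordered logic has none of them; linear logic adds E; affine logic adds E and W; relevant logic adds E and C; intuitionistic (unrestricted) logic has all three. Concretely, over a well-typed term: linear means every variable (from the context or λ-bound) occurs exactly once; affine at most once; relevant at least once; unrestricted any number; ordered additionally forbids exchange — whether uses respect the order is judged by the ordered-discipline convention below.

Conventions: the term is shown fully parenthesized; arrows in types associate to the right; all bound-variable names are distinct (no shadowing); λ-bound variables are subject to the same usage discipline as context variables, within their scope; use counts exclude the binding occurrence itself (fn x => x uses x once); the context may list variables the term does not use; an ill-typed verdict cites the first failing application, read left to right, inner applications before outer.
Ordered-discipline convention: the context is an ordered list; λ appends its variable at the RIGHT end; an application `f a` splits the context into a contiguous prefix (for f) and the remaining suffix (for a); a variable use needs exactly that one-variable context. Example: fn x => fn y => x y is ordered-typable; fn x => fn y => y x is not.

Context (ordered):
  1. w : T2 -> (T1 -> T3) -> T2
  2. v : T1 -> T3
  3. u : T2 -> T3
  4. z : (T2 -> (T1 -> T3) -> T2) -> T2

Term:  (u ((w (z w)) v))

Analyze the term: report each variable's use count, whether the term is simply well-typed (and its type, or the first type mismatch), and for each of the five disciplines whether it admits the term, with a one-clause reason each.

use counts: w: 2; v: 1; u: 1; z: 1
uses in reading order: u, w, z, w, v
typing: well-typed at T3
ordered: ✗ — uses contraction: w ×2
linear: ✗ — uses contraction: w ×2
affine: ✗ — uses contraction: w ×2
relevant: ✓ — none of w, v, u, z goes unused
unrestricted: ✓ — typability at T3 is all that's needed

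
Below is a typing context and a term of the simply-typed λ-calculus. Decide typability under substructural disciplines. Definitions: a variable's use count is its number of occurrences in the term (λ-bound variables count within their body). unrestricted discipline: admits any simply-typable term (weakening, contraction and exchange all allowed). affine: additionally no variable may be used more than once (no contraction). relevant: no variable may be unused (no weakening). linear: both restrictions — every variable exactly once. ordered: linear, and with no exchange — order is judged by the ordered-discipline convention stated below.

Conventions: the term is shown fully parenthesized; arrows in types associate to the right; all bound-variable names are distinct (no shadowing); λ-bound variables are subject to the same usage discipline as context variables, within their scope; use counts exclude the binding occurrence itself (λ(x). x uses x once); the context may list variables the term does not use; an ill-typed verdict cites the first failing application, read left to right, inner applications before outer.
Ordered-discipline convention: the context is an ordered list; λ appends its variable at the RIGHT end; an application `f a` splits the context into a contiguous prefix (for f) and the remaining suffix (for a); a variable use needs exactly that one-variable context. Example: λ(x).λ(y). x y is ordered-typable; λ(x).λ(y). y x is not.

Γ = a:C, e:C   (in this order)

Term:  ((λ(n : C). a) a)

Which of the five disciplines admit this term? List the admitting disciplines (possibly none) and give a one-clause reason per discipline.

admitted in: unrestricted
variable uses: a ×2, e ×0, n (bound) ×0
left-to-right use order: a, a
typing: ✓ — C
ordered: ✗, needs contraction — a ×2; needs weakening: e, n unused
linear: ✗, needs contraction — a ×2; needs weakening: e, n unused
affine: ✗, needs contraction — a ×2
relevant: ✗, needs weakening: e, n unused
unrestricted: ✓, typability at C is all that's needed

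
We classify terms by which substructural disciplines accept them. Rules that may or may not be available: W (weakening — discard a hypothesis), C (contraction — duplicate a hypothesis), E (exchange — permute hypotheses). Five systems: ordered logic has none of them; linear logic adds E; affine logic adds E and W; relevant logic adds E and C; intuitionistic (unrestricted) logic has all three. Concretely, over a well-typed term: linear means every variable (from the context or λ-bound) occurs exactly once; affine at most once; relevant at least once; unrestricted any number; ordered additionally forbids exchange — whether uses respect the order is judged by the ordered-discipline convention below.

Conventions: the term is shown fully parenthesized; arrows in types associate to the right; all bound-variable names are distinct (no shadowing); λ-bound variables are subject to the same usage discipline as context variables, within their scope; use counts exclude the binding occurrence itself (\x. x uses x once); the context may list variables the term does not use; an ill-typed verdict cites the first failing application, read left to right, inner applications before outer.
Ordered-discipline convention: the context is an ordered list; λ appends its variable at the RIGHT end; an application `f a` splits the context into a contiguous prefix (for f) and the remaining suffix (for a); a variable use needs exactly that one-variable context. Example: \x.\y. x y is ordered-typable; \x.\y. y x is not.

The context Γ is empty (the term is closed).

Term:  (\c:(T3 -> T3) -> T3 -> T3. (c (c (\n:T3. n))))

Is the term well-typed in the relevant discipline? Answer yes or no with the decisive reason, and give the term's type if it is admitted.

yes — c, n: all used, weakening unneeded; term : ((T3 -> T3) -> T3 -> T3) -> T3 -> T3
counts: c (λ-bound): 2×, n (λ-bound): 1×
use order (left to right): c, c, n
typing: the term checks, with type ((T3 -> T3) -> T3 -> T3) -> T3 -> T3
across the five disciplines: ordered ✗, linear ✗, affine ✗, relevant ✓, unrestricted ✓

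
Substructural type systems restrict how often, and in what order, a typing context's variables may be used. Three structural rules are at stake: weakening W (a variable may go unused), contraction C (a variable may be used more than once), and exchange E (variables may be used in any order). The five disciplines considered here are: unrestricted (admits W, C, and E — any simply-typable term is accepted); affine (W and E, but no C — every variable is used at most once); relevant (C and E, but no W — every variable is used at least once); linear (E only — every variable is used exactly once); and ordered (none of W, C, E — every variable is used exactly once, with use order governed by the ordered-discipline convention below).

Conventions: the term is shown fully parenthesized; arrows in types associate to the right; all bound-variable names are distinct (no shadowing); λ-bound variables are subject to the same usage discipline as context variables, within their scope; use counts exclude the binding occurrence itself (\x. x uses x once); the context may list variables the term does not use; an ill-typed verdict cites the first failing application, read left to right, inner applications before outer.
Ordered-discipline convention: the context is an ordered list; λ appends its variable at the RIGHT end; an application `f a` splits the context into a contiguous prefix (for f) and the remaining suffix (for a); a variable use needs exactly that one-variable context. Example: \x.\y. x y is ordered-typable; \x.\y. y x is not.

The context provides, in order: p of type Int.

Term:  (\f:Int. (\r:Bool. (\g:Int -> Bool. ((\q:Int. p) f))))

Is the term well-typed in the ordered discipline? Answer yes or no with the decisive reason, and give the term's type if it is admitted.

no — r, g, q left unused
use counts: p ×1, f (bound) ×1, r (bound) ×0, g (bound) ×0, q (bound) ×0
uses in reading order: p, f
typing: ✓ — Int -> Bool -> (Int -> Bool) -> Int
across the five disciplines: ordered ✗ | linear ✗ | affine ✓ | relevant ✗ | unrestricted ✓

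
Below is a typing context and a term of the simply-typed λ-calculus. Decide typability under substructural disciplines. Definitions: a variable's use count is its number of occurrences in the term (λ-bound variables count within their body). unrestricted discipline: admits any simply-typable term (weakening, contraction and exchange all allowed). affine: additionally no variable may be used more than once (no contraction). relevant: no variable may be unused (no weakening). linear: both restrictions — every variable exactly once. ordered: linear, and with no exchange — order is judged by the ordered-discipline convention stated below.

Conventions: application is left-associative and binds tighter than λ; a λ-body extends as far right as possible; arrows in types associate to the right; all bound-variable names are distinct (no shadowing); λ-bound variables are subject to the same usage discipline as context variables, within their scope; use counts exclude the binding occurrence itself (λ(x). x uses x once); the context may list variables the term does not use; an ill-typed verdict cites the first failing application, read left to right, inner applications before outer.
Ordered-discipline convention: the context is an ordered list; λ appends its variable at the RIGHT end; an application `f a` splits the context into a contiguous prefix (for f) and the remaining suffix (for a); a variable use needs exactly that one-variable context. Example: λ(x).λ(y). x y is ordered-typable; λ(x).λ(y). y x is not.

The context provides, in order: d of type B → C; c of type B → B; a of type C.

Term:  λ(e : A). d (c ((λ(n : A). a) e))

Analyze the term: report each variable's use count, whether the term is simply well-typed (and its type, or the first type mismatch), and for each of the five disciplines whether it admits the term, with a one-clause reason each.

usage: d: 1; c: 1; a: 1; e [bound]: 1; n [bound]: 0
left-to-right use order: d, c, a, e
typing: ill-typed: argument of type C where B is required
ordered ✗ (not simply typable)
linear ✗ (fails simple typing)
affine ✗ (a type mismatch blocks all five)
relevant ✗ (the type mismatch rejects it)
unrestricted ✗ (not simply typable)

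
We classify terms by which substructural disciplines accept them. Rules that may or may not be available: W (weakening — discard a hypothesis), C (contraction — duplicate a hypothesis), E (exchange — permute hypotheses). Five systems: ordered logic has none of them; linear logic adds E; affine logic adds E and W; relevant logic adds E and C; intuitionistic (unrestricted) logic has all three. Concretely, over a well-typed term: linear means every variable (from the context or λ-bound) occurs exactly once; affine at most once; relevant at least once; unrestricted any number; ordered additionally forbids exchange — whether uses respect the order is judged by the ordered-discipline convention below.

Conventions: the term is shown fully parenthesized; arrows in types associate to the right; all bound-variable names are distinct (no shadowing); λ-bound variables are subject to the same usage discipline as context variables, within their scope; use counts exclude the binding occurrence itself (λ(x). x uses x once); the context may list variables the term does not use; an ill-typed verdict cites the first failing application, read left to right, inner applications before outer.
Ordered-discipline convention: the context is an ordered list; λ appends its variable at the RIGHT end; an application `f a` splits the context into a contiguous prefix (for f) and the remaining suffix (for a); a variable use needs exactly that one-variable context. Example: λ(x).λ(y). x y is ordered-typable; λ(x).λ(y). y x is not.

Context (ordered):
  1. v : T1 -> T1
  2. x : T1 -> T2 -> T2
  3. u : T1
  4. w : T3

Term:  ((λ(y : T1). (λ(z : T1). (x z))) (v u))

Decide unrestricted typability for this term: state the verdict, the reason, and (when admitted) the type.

yes — well-typed at T1 -> T2 -> T2; no restrictions here; term : T1 -> T2 -> T2
usage: v: 1, x: 1, u: 1, w: 0, y (bound): 0, z (bound): 1
uses in reading order: x, z, v, u
typing: ✓ — T1 -> T2 -> T2
all disciplines: ordered ✗; linear ✗; affine ✓; relevant ✗; unrestricted ✓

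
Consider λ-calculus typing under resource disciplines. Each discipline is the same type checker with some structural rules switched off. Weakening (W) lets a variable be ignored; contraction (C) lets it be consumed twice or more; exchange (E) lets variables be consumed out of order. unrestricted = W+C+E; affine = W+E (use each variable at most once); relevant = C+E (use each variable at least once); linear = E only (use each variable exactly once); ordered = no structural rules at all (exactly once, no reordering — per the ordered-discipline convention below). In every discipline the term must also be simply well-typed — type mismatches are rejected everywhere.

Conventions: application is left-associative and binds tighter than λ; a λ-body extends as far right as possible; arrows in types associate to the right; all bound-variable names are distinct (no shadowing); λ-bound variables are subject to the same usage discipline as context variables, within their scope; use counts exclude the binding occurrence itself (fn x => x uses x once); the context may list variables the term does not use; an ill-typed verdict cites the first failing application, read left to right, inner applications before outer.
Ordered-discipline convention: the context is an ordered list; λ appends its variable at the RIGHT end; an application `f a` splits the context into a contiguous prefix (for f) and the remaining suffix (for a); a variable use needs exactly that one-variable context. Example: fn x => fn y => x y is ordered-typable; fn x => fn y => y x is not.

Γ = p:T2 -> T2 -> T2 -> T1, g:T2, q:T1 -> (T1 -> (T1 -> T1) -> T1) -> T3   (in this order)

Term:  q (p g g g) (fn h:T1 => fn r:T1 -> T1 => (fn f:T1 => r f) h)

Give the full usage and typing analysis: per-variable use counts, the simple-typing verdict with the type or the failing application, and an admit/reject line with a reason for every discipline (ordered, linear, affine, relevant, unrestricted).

use counts: p=1, g=3, q=1, h (bound)=1, r (bound)=1, f (bound)=1
uses in reading order: q, p, g, g, g, r, f, h
typing: well-typed — term : T3
ordered ✗ (g ×3 used more than once (contraction))
linear ✗ (g ×3 used more than once (contraction))
affine ✗ (g ×3 used more than once (contraction))
relevant ✓ (none of p, g, q, h, r, f goes unused)
unrestricted ✓ (typability at T3 is all that's needed)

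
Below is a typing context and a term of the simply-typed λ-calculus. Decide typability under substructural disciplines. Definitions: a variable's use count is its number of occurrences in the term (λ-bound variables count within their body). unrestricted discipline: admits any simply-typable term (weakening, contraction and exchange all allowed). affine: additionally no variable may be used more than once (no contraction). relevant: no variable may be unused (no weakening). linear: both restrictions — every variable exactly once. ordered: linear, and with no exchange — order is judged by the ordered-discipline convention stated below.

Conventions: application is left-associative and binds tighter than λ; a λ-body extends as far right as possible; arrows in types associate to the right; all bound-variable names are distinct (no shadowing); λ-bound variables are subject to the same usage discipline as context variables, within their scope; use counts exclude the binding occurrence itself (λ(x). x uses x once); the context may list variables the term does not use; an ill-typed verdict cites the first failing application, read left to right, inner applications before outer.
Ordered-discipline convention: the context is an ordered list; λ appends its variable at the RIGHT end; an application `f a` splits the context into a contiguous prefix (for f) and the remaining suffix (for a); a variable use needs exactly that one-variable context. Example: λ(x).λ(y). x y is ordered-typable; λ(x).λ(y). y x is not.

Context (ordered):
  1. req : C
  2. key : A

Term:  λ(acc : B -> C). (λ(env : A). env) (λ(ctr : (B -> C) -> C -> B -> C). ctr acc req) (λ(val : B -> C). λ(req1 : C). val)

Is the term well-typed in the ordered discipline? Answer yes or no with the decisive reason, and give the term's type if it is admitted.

no — fails simple typing
use counts: req: 1×; key: 0×; acc [bound]: 1×; env [bound]: 1×; ctr [bound]: 1×; val [bound]: 1×; req1 [bound]: 0×
use order (left to right): env, ctr, acc, req, val
typing: ill-typed: an argument ((B -> C) -> C -> B -> C) -> B -> C mismatches the expected A
per-discipline verdicts: ordered ✗, linear ✗, affine ✗, relevant ✗, unrestricted ✗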